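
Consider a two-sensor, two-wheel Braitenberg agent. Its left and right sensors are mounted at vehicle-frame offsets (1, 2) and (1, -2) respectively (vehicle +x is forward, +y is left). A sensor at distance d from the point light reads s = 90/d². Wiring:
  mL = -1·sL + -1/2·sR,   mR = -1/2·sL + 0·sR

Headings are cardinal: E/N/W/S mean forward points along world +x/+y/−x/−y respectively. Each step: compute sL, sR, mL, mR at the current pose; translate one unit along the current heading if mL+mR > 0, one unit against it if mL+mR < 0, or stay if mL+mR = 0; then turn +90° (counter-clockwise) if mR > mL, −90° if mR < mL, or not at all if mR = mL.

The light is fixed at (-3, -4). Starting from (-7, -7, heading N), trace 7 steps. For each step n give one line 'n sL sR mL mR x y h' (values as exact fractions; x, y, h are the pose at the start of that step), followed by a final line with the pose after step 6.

n=0: pose=(-7,-7,N); sL=9/4, sR=45/4; mL=-63/8, mR=-9/8; mL+mR=-9 → advance -1; mR−mL=27/4 → turn +1·90°
n=1: pose=(-7,-8,W); sL=90/61, sR=90/29; mL=-5355/1769, mR=-45/61; mL+mR=-6660/1769 → advance -1; mR−mL=4050/1769 → turn +1·90°
n=2: pose=(-6,-8,S); sL=45/13, sR=9/5; mL=-567/130, mR=-45/26; mL+mR=-396/65 → advance -1; mR−mL=171/65 → turn +1·90°
n=3: pose=(-6,-7,E); sL=18, sR=90/29; mL=-567/29, mR=-9; mL+mR=-828/29 → advance -1; mR−mL=306/29 → turn +1·90°
n=4: pose=(-7,-7,N); sL=9/4, sR=45/4; mL=-63/8, mR=-9/8; mL+mR=-9 → advance -1; mR−mL=27/4 → turn +1·90°
n=5: pose=(-7,-8,W); sL=90/61, sR=90/29; mL=-5355/1769, mR=-45/61; mL+mR=-6660/1769 → advance -1; mR−mL=4050/1769 → turn +1·90°
n=6: pose=(-6,-8,S); sL=45/13, sR=9/5; mL=-567/130, mR=-45/26; mL+mR=-396/65 → advance -1; mR−mL=171/65 → turn +1·90°

0 9/4 45/4 -63/8 -9/8 -7 -7 N
1 90/61 90/29 -5355/1769 -45/61 -7 -8 W
2 45/13 9/5 -567/130 -45/26 -6 -8 S
3 18 90/29 -567/29 -9 -6 -7 E
4 9/4 45/4 -63/8 -9/8 -7 -7 N
5 90/61 90/29 -5355/1769 -45/61 -7 -8 W
6 45/13 9/5 -567/130 -45/26 -6 -8 S
final -6 -7 E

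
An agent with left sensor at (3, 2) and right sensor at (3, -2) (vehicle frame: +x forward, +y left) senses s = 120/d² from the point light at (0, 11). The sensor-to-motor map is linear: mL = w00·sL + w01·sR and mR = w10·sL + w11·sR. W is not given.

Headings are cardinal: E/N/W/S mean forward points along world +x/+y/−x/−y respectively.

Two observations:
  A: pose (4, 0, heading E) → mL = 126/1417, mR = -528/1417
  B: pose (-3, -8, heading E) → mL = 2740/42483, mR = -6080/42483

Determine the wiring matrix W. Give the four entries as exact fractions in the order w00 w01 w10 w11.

-1/2 1 -1 1

obs A: pose=(4,0,E) → sL=12/13, sR=60/109, mL=126/1417, mR=-528/1417
obs B: pose=(-3,-8,E) → sL=120/289, sR=40/147, mL=2740/42483, mR=-6080/42483
sensor matrix S = [[12/13, 60/109], [120/289, 40/147]]; det S = 453760/20066137
solve [mL_A; mL_B] = S·[w00; w01] and [mR_A; mR_B] = S·[w10; w11]:
  w00 = -1/2, w01 = 1, w10 = -1, w11 = 1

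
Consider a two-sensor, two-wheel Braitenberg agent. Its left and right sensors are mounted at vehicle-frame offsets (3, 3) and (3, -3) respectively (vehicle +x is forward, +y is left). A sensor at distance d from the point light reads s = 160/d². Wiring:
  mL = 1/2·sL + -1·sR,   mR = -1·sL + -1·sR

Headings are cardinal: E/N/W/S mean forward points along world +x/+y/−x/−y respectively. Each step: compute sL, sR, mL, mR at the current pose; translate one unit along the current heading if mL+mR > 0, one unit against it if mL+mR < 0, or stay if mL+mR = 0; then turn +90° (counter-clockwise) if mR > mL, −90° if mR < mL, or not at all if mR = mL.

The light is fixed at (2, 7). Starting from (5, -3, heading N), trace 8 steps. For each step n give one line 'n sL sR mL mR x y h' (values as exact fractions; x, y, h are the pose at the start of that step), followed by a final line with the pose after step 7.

0 160/49 32/17 -208/833 -4288/833 5 -3 N
1 8/5 20/29 16/145 -332/145 5 -4 E
2 160/221 160/197 -19600/43537 -66880/43537 4 -4 S
3 16/17 16/5 -232/85 -352/85 4 -3 W
4 160/49 32/17 -208/833 -4288/833 5 -3 N
5 8/5 20/29 16/145 -332/145 5 -4 E
6 160/221 160/197 -19600/43537 -66880/43537 4 -4 S
7 16/17 16/5 -232/85 -352/85 4 -3 W
final 5 -3 N

n=0: pose=(5,-3,N); sL=160/49, sR=32/17; mL=-208/833, mR=-4288/833; mL+mR=-4496/833 → advance -1; mR−mL=-240/49 → turn -1·90°
n=1: pose=(5,-4,E); sL=8/5, sR=20/29; mL=16/145, mR=-332/145; mL+mR=-316/145 → advance -1; mR−mL=-12/5 → turn -1·90°
n=2: pose=(4,-4,S); sL=160/221, sR=160/197; mL=-19600/43537, mR=-66880/43537; mL+mR=-86480/43537 → advance -1; mR−mL=-240/221 → turn -1·90°
n=3: pose=(4,-3,W); sL=16/17, sR=16/5; mL=-232/85, mR=-352/85; mL+mR=-584/85 → advance -1; mR−mL=-24/17 → turn -1·90°
n=4: pose=(5,-3,N); sL=160/49, sR=32/17; mL=-208/833, mR=-4288/833; mL+mR=-4496/833 → advance -1; mR−mL=-240/49 → turn -1·90°
n=5: pose=(5,-4,E); sL=8/5, sR=20/29; mL=16/145, mR=-332/145; mL+mR=-316/145 → advance -1; mR−mL=-12/5 → turn -1·90°
n=6: pose=(4,-4,S); sL=160/221, sR=160/197; mL=-19600/43537, mR=-66880/43537; mL+mR=-86480/43537 → advance -1; mR−mL=-240/221 → turn -1·90°
n=7: pose=(4,-3,W); sL=16/17, sR=16/5; mL=-232/85, mR=-352/85; mL+mR=-584/85 → advance -1; mR−mL=-24/17 → turn -1·90°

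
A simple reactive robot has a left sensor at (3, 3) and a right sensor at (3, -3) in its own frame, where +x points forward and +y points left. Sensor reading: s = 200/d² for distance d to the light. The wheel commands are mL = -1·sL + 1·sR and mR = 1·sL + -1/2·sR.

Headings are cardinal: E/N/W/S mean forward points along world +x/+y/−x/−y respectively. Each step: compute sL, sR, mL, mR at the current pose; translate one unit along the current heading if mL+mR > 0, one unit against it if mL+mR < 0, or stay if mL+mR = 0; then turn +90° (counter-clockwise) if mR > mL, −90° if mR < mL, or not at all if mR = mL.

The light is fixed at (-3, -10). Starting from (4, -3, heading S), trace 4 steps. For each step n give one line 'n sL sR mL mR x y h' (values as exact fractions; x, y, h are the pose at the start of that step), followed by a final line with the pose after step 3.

0 50/29 25/4 525/116 -325/232 4 -3 S
1 8 200/97 -576/97 676/97 4 -4 W
2 20/9 100/9 80/9 -10/3 3 -4 S
3 200/13 200/73 -12000/949 13300/949 3 -5 W
final 2 -5 S

n=0: pose=(4,-3,S); sL=50/29, sR=25/4; mL=525/116, mR=-325/232; mL+mR=25/8 → advance +1; mR−mL=-1375/232 → turn -1·90°
n=1: pose=(4,-4,W); sL=8, sR=200/97; mL=-576/97, mR=676/97; mL+mR=100/97 → advance +1; mR−mL=1252/97 → turn +1·90°
n=2: pose=(3,-4,S); sL=20/9, sR=100/9; mL=80/9, mR=-10/3; mL+mR=50/9 → advance +1; mR−mL=-110/9 → turn -1·90°
n=3: pose=(3,-5,W); sL=200/13, sR=200/73; mL=-12000/949, mR=13300/949; mL+mR=100/73 → advance +1; mR−mL=25300/949 → turn +1·90°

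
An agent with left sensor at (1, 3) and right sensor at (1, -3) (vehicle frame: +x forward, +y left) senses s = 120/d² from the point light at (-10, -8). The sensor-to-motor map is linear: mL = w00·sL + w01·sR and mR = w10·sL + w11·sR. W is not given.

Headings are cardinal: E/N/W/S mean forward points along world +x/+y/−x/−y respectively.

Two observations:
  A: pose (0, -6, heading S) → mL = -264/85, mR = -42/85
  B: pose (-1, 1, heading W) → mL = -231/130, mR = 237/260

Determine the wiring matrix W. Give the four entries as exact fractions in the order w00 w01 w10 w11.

obs A: pose=(0,-6,S) → sL=12/17, sR=12/5, mL=-264/85, mR=-42/85
obs B: pose=(-1,1,W) → sL=6/5, sR=15/26, mL=-231/130, mR=237/260
sensor matrix S = [[12/17, 12/5], [6/5, 15/26]]; det S = -13662/5525
solve [mL_A; mL_B] = S·[w00; w01] and [mR_A; mR_B] = S·[w10; w11]:
  w00 = -1, w01 = -1, w10 = 1, w11 = -1/2

-1 -1 1 -1/2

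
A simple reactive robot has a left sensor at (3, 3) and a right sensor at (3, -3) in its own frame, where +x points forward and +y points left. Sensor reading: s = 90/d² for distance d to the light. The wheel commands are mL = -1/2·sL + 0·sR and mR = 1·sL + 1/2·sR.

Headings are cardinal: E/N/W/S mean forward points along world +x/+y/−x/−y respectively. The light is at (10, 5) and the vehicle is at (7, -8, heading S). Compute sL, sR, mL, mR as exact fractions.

left sensor world pos  = (10, -11); dL² = 256
right sensor world pos = (4, -11); dR² = 292
sL = 90/256 = 45/128
sR = 90/292 = 45/146
mL = -1/2·sL + 0·sR = -45/256
mR = 1·sL + 1/2·sR = 4725/9344

45/128 45/146 -45/256 4725/9344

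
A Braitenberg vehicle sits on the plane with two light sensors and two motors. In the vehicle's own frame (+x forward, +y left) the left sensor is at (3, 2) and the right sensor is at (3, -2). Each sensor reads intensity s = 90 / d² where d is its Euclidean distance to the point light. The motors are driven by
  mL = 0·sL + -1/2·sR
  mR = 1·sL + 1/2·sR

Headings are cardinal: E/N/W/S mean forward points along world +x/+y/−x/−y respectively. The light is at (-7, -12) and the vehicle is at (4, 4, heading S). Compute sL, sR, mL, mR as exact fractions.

left sensor world pos  = (6, 1); dL² = 338
right sensor world pos = (2, 1); dR² = 250
sL = 90/338 = 45/169
sR = 90/250 = 9/25
mL = 0·sL + -1/2·sR = -9/50
mR = 1·sL + 1/2·sR = 3771/8450

45/169 9/25 -9/50 3771/8450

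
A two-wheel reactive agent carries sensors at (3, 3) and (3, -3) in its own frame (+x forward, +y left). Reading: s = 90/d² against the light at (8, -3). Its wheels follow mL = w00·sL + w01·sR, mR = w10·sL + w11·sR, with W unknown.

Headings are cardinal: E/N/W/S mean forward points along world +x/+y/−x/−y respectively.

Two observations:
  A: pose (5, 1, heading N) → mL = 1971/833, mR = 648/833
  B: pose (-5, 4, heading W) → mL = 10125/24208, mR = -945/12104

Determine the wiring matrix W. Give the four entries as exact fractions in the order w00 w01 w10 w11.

obs A: pose=(5,1,N) → sL=18/17, sR=90/49, mL=1971/833, mR=648/833
obs B: pose=(-5,4,W) → sL=45/136, sR=45/178, mL=10125/24208, mR=-945/12104
sensor matrix S = [[18/17, 90/49], [45/136, 45/178]]; det S = -100845/296548
solve [mL_A; mL_B] = S·[w00; w01] and [mR_A; mR_B] = S·[w10; w11]:
  w00 = 1/2, w01 = 1, w10 = -1, w11 = 1

1/2 1 -1 1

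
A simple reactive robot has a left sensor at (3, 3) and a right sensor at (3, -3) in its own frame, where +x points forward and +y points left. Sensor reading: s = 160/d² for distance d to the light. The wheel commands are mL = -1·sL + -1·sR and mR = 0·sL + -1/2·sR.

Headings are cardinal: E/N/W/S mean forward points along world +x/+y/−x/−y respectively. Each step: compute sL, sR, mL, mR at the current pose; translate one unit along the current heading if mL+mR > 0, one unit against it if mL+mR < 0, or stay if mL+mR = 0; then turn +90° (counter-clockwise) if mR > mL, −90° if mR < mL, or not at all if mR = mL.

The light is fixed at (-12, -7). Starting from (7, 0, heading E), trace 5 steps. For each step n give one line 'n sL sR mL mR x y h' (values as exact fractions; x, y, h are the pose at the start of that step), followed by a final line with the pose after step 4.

0 20/73 8/25 -1084/1825 -4/25 7 0 E
1 32/65 160/541 -27712/35165 -80/541 6 0 N
2 80/117 80/153 -800/663 -40/153 6 -1 W
3 160/493 32/53 -24256/26129 -16/53 7 -1 S
4 20/73 8/25 -1084/1825 -4/25 7 0 E
final 6 0 N

n=0: pose=(7,0,E); sL=20/73, sR=8/25; mL=-1084/1825, mR=-4/25; mL+mR=-1376/1825 → advance -1; mR−mL=792/1825 → turn +1·90°
n=1: pose=(6,0,N); sL=32/65, sR=160/541; mL=-27712/35165, mR=-80/541; mL+mR=-32912/35165 → advance -1; mR−mL=22512/35165 → turn +1·90°
n=2: pose=(6,-1,W); sL=80/117, sR=80/153; mL=-800/663, mR=-40/153; mL+mR=-2920/1989 → advance -1; mR−mL=1880/1989 → turn +1·90°
n=3: pose=(7,-1,S); sL=160/493, sR=32/53; mL=-24256/26129, mR=-16/53; mL+mR=-32144/26129 → advance -1; mR−mL=16368/26129 → turn +1·90°
n=4: pose=(7,0,E); sL=20/73, sR=8/25; mL=-1084/1825, mR=-4/25; mL+mR=-1376/1825 → advance -1; mR−mL=792/1825 → turn +1·90°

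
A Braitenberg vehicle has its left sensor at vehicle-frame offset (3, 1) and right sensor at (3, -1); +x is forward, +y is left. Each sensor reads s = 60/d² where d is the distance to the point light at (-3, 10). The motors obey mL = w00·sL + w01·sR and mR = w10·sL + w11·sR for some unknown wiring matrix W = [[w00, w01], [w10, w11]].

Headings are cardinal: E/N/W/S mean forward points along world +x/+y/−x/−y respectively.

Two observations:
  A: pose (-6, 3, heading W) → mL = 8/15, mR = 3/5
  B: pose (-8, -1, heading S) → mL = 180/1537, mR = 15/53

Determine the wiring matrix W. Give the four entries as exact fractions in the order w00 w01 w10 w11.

obs A: pose=(-6,3,W) → sL=3/5, sR=5/6, mL=8/15, mR=3/5
obs B: pose=(-8,-1,S) → sL=15/53, sR=15/58, mL=180/1537, mR=15/53
sensor matrix S = [[3/5, 5/6], [15/53, 15/58]]; det S = -124/1537
solve [mL_A; mL_B] = S·[w00; w01] and [mR_A; mR_B] = S·[w10; w11]:
  w00 = -1/2, w01 = 1, w10 = 1, w11 = 0

-1/2 1 1 0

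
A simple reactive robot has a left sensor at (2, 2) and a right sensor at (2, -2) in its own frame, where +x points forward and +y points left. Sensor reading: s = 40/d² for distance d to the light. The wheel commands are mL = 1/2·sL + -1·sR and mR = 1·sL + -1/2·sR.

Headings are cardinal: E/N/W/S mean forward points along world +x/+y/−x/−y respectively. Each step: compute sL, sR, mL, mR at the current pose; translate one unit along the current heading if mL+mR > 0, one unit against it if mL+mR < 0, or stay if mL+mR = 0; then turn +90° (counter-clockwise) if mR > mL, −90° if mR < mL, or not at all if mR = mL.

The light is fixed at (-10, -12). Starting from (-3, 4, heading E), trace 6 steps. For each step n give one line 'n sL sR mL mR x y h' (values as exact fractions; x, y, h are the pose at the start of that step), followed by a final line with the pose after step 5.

0 8/81 40/277 -2132/22437 596/22437 -3 4 E
1 2/17 10/97 -73/1649 109/1649 -4 4 N
2 40/241 40/377 -2100/90857 10260/90857 -4 5 W
3 20/137 20/117 -1570/16029 970/16029 -5 5 S
4 40/449 8/61 -2372/27389 644/27389 -5 6 E
5 10/101 10/109 -465/11009 585/11009 -6 6 N
final -6 7 W

n=0: pose=(-3,4,E); sL=8/81, sR=40/277; mL=-2132/22437, mR=596/22437; mL+mR=-512/7479 → advance -1; mR−mL=2728/22437 → turn +1·90°
n=1: pose=(-4,4,N); sL=2/17, sR=10/97; mL=-73/1649, mR=109/1649; mL+mR=36/1649 → advance +1; mR−mL=182/1649 → turn +1·90°
n=2: pose=(-4,5,W); sL=40/241, sR=40/377; mL=-2100/90857, mR=10260/90857; mL+mR=8160/90857 → advance +1; mR−mL=12360/90857 → turn +1·90°
n=3: pose=(-5,5,S); sL=20/137, sR=20/117; mL=-1570/16029, mR=970/16029; mL+mR=-200/5343 → advance -1; mR−mL=2540/16029 → turn +1·90°
n=4: pose=(-5,6,E); sL=40/449, sR=8/61; mL=-2372/27389, mR=644/27389; mL+mR=-1728/27389 → advance -1; mR−mL=3016/27389 → turn +1·90°
n=5: pose=(-6,6,N); sL=10/101, sR=10/109; mL=-465/11009, mR=585/11009; mL+mR=120/11009 → advance +1; mR−mL=1050/11009 → turn +1·90°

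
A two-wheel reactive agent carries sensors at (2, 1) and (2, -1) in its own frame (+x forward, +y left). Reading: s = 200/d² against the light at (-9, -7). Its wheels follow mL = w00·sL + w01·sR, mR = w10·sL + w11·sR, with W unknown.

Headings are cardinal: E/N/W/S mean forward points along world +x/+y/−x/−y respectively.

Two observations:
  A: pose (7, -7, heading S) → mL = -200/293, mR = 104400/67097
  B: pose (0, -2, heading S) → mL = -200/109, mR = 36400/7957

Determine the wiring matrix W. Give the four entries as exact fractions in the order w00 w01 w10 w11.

obs A: pose=(7,-7,S) → sL=200/293, sR=200/229, mL=-200/293, mR=104400/67097
obs B: pose=(0,-2,S) → sL=200/109, sR=200/73, mL=-200/109, mR=36400/7957
sensor matrix S = [[200/293, 200/229], [200/109, 200/73]]; det S = 142880000/533890829
solve [mL_A; mL_B] = S·[w00; w01] and [mR_A; mR_B] = S·[w10; w11]:
  w00 = -1, w01 = 0, w10 = 1, w11 = 1

-1 0 1 1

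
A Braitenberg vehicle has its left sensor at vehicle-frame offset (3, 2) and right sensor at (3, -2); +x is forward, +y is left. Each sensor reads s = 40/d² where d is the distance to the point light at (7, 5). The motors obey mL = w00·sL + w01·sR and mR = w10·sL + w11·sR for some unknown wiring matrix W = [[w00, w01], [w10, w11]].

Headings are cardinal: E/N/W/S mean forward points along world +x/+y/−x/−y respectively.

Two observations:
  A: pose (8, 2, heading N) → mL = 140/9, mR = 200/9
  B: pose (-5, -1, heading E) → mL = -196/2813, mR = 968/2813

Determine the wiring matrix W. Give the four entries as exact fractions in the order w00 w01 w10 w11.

1/2 -1 1/2 1/2

obs A: pose=(8,2,N) → sL=40, sR=40/9, mL=140/9, mR=200/9
obs B: pose=(-5,-1,E) → sL=40/97, sR=8/29, mL=-196/2813, mR=968/2813
sensor matrix S = [[40, 40/9], [40/97, 8/29]]; det S = 232960/25317
solve [mL_A; mL_B] = S·[w00; w01] and [mR_A; mR_B] = S·[w10; w11]:
  w00 = 1/2, w01 = -1, w10 = 1/2, w11 = 1/2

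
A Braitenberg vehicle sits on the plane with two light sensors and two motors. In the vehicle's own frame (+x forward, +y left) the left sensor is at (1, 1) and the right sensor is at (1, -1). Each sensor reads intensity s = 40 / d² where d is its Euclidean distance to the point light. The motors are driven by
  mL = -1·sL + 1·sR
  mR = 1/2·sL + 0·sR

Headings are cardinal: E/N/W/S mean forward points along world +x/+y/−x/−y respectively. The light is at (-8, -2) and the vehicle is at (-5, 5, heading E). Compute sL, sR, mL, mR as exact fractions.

left sensor world pos  = (-4, 6); dL² = 80
right sensor world pos = (-4, 4); dR² = 52
sL = 40/80 = 1/2
sR = 40/52 = 10/13
mL = -1·sL + 1·sR = 7/26
mR = 1/2·sL + 0·sR = 1/4

1/2 10/13 7/26 1/4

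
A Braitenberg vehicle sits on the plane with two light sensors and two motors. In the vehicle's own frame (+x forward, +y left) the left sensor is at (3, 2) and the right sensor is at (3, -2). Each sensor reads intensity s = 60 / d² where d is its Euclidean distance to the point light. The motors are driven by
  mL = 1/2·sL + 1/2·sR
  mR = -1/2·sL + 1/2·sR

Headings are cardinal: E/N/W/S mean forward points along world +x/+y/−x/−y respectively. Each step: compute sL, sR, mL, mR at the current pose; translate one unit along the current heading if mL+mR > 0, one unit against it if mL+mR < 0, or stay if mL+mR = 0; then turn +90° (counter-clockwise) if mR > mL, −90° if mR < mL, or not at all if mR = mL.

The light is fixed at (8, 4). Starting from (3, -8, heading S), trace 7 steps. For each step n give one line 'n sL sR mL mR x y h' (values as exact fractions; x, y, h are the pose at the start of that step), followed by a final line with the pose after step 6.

0 10/39 30/137 1270/5343 -100/5343 3 -8 S
1 60/289 12/37 2844/10693 624/10693 3 -9 W
2 15/41 15/29 525/1189 90/1189 2 -9 N
3 60/109 12/41 1884/4469 -576/4469 2 -8 E
4 10/39 30/137 1270/5343 -100/5343 3 -8 S
5 60/289 12/37 2844/10693 624/10693 3 -9 W
6 15/41 15/29 525/1189 90/1189 2 -9 N
final 2 -8 E

n=0: pose=(3,-8,S); sL=10/39, sR=30/137; mL=1270/5343, mR=-100/5343; mL+mR=30/137 → advance +1; mR−mL=-10/39 → turn -1·90°
n=1: pose=(3,-9,W); sL=60/289, sR=12/37; mL=2844/10693, mR=624/10693; mL+mR=12/37 → advance +1; mR−mL=-60/289 → turn -1·90°
n=2: pose=(2,-9,N); sL=15/41, sR=15/29; mL=525/1189, mR=90/1189; mL+mR=15/29 → advance +1; mR−mL=-15/41 → turn -1·90°
n=3: pose=(2,-8,E); sL=60/109, sR=12/41; mL=1884/4469, mR=-576/4469; mL+mR=12/41 → advance +1; mR−mL=-60/109 → turn -1·90°
n=4: pose=(3,-8,S); sL=10/39, sR=30/137; mL=1270/5343, mR=-100/5343; mL+mR=30/137 → advance +1; mR−mL=-10/39 → turn -1·90°
n=5: pose=(3,-9,W); sL=60/289, sR=12/37; mL=2844/10693, mR=624/10693; mL+mR=12/37 → advance +1; mR−mL=-60/289 → turn -1·90°
n=6: pose=(2,-9,N); sL=15/41, sR=15/29; mL=525/1189, mR=90/1189; mL+mR=15/29 → advance +1; mR−mL=-15/41 → turn -1·90°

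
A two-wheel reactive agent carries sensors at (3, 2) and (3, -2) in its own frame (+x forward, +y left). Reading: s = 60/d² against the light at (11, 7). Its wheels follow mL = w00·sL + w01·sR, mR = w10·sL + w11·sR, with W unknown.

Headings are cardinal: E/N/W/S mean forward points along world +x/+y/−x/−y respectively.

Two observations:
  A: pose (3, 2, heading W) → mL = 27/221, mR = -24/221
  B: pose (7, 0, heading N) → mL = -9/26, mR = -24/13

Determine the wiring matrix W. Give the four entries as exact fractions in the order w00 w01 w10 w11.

1 -1/2 1 -1

obs A: pose=(3,2,W) → sL=6/17, sR=6/13, mL=27/221, mR=-24/221
obs B: pose=(7,0,N) → sL=15/13, sR=3, mL=-9/26, mR=-24/13
sensor matrix S = [[6/17, 6/13], [15/13, 3]]; det S = 1512/2873
solve [mL_A; mL_B] = S·[w00; w01] and [mR_A; mR_B] = S·[w10; w11]:
  w00 = 1, w01 = -1/2, w10 = 1, w11 = -1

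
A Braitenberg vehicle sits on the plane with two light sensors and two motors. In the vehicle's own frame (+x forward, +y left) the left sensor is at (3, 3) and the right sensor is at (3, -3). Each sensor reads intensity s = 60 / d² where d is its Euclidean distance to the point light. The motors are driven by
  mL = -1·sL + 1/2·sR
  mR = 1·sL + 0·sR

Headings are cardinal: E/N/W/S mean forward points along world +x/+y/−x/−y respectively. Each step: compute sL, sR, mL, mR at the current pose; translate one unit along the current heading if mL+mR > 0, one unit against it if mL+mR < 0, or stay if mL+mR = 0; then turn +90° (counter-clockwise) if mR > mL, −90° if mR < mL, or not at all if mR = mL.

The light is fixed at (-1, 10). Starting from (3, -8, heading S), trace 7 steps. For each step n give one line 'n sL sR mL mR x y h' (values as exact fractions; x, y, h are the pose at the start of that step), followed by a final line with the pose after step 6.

n=0: pose=(3,-8,S); sL=6/49, sR=30/221; mL=-591/10829, mR=6/49; mL+mR=15/221 → advance +1; mR−mL=1917/10829 → turn +1·90°
n=1: pose=(3,-9,E); sL=12/61, sR=60/533; mL=-4566/32513, mR=12/61; mL+mR=30/533 → advance +1; mR−mL=10962/32513 → turn +1·90°
n=2: pose=(4,-9,N); sL=3/13, sR=3/16; mL=-57/416, mR=3/13; mL+mR=3/32 → advance +1; mR−mL=153/416 → turn +1·90°
n=3: pose=(4,-8,W); sL=12/89, sR=60/229; mL=-78/20381, mR=12/89; mL+mR=30/229 → advance +1; mR−mL=2826/20381 → turn +1·90°
n=4: pose=(3,-8,S); sL=6/49, sR=30/221; mL=-591/10829, mR=6/49; mL+mR=15/221 → advance +1; mR−mL=1917/10829 → turn +1·90°
n=5: pose=(3,-9,E); sL=12/61, sR=60/533; mL=-4566/32513, mR=12/61; mL+mR=30/533 → advance +1; mR−mL=10962/32513 → turn +1·90°
n=6: pose=(4,-9,N); sL=3/13, sR=3/16; mL=-57/416, mR=3/13; mL+mR=3/32 → advance +1; mR−mL=153/416 → turn +1·90°

0 6/49 30/221 -591/10829 6/49 3 -8 S
1 12/61 60/533 -4566/32513 12/61 3 -9 E
2 3/13 3/16 -57/416 3/13 4 -9 N
3 12/89 60/229 -78/20381 12/89 4 -8 W
4 6/49 30/221 -591/10829 6/49 3 -8 S
5 12/61 60/533 -4566/32513 12/61 3 -9 E
6 3/13 3/16 -57/416 3/13 4 -9 N
final 4 -8 W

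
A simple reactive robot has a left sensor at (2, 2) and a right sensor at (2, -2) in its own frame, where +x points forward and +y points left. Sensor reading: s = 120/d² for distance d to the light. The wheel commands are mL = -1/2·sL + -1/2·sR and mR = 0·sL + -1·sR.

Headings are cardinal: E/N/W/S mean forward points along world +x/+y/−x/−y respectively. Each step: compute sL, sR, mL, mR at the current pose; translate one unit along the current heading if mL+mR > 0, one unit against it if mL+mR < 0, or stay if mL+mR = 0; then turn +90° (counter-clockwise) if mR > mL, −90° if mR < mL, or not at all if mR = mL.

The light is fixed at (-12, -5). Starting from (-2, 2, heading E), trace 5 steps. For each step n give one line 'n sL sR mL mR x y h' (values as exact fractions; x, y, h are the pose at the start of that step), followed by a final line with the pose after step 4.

0 8/15 120/169 -1576/2535 -120/169 -2 2 E
1 60/73 60/37 -3300/2701 -60/37 -3 2 S
2 24/17 120/149 -2808/2533 -120/149 -3 3 W
3 2/3 6/5 -14/15 -6/5 -2 3 S
4 120/113 24/37 -3576/4181 -24/37 -2 4 W
final -1 4 S

n=0: pose=(-2,2,E); sL=8/15, sR=120/169; mL=-1576/2535, mR=-120/169; mL+mR=-3376/2535 → advance -1; mR−mL=-224/2535 → turn -1·90°
n=1: pose=(-3,2,S); sL=60/73, sR=60/37; mL=-3300/2701, mR=-60/37; mL+mR=-7680/2701 → advance -1; mR−mL=-1080/2701 → turn -1·90°
n=2: pose=(-3,3,W); sL=24/17, sR=120/149; mL=-2808/2533, mR=-120/149; mL+mR=-4848/2533 → advance -1; mR−mL=768/2533 → turn +1·90°
n=3: pose=(-2,3,S); sL=2/3, sR=6/5; mL=-14/15, mR=-6/5; mL+mR=-32/15 → advance -1; mR−mL=-4/15 → turn -1·90°
n=4: pose=(-2,4,W); sL=120/113, sR=24/37; mL=-3576/4181, mR=-24/37; mL+mR=-6288/4181 → advance -1; mR−mL=864/4181 → turn +1·90°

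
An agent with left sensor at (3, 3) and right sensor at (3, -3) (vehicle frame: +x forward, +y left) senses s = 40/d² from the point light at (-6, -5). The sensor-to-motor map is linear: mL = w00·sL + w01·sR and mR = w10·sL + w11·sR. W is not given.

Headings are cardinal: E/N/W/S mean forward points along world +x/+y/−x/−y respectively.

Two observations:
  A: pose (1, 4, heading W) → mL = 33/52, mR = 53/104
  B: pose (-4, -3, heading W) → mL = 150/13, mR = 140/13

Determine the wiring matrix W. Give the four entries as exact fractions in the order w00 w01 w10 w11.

1/2 1 1/2 1/2

obs A: pose=(1,4,W) → sL=10/13, sR=1/4, mL=33/52, mR=53/104
obs B: pose=(-4,-3,W) → sL=20, sR=20/13, mL=150/13, mR=140/13
sensor matrix S = [[10/13, 1/4], [20, 20/13]]; det S = -645/169
solve [mL_A; mL_B] = S·[w00; w01] and [mR_A; mR_B] = S·[w10; w11]:
  w00 = 1/2, w01 = 1, w10 = 1/2, w11 = 1/2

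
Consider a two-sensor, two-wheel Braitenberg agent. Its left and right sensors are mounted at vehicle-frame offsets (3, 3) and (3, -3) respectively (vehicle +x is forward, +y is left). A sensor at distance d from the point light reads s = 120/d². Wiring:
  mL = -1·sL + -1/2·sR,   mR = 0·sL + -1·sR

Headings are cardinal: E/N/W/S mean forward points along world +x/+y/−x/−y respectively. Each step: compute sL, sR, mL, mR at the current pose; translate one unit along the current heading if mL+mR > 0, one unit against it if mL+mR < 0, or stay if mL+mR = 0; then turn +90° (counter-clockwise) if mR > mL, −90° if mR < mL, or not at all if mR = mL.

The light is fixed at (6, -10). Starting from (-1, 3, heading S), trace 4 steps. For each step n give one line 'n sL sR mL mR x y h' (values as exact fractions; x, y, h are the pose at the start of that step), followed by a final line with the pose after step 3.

0 30/29 3/5 -387/290 -3/5 -1 3 S
1 24/61 120/137 -6948/8357 -120/137 -1 4 E
2 60/73 60/121 -9450/8833 -60/121 -2 4 S
3 120/349 120/169 -41220/58981 -120/169 -2 5 E
final -3 5 S

n=0: pose=(-1,3,S); sL=30/29, sR=3/5; mL=-387/290, mR=-3/5; mL+mR=-561/290 → advance -1; mR−mL=213/290 → turn +1·90°
n=1: pose=(-1,4,E); sL=24/61, sR=120/137; mL=-6948/8357, mR=-120/137; mL+mR=-14268/8357 → advance -1; mR−mL=-372/8357 → turn -1·90°
n=2: pose=(-2,4,S); sL=60/73, sR=60/121; mL=-9450/8833, mR=-60/121; mL+mR=-13830/8833 → advance -1; mR−mL=5070/8833 → turn +1·90°
n=3: pose=(-2,5,E); sL=120/349, sR=120/169; mL=-41220/58981, mR=-120/169; mL+mR=-83100/58981 → advance -1; mR−mL=-660/58981 → turn -1·90°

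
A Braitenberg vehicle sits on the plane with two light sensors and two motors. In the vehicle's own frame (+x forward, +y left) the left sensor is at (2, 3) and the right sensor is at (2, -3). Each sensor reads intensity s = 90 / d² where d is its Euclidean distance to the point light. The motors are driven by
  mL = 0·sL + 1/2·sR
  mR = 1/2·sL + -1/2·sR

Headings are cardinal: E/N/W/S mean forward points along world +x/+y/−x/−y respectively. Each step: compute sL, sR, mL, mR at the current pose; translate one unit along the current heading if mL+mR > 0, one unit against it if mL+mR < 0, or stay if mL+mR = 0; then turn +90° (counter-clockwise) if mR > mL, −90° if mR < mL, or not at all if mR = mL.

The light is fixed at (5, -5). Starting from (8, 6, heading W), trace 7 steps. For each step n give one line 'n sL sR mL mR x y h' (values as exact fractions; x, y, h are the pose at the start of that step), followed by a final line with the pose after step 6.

0 18/13 90/197 45/197 1188/2561 8 6 W
1 45/53 45/41 45/82 -270/2173 7 6 S
2 90/49 90/169 45/169 5400/8281 7 5 W
3 9/8 45/34 45/68 -27/272 6 5 S
4 90/37 18/29 9/29 972/1073 6 4 W
5 45/29 45/29 45/58 0 5 4 S
6 90/29 18/25 9/25 864/725 5 3 W
final 4 3 S

n=0: pose=(8,6,W); sL=18/13, sR=90/197; mL=45/197, mR=1188/2561; mL+mR=9/13 → advance +1; mR−mL=603/2561 → turn +1·90°
n=1: pose=(7,6,S); sL=45/53, sR=45/41; mL=45/82, mR=-270/2173; mL+mR=45/106 → advance +1; mR−mL=-2925/4346 → turn -1·90°
n=2: pose=(7,5,W); sL=90/49, sR=90/169; mL=45/169, mR=5400/8281; mL+mR=45/49 → advance +1; mR−mL=3195/8281 → turn +1·90°
n=3: pose=(6,5,S); sL=9/8, sR=45/34; mL=45/68, mR=-27/272; mL+mR=9/16 → advance +1; mR−mL=-207/272 → turn -1·90°
n=4: pose=(6,4,W); sL=90/37, sR=18/29; mL=9/29, mR=972/1073; mL+mR=45/37 → advance +1; mR−mL=639/1073 → turn +1·90°
n=5: pose=(5,4,S); sL=45/29, sR=45/29; mL=45/58, mR=0; mL+mR=45/58 → advance +1; mR−mL=-45/58 → turn -1·90°
n=6: pose=(5,3,W); sL=90/29, sR=18/25; mL=9/25, mR=864/725; mL+mR=45/29 → advance +1; mR−mL=603/725 → turn +1·90°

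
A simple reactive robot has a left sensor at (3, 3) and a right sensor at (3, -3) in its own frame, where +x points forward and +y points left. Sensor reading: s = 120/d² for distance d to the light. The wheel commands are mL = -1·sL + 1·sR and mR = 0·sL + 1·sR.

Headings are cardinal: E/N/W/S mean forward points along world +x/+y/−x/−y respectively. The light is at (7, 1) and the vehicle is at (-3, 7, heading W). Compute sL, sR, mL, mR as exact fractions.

left sensor world pos  = (-6, 4); dL² = 178
right sensor world pos = (-6, 10); dR² = 250
sL = 120/178 = 60/89
sR = 120/250 = 12/25
mL = -1·sL + 1·sR = -432/2225
mR = 0·sL + 1·sR = 12/25

60/89 12/25 -432/2225 12/25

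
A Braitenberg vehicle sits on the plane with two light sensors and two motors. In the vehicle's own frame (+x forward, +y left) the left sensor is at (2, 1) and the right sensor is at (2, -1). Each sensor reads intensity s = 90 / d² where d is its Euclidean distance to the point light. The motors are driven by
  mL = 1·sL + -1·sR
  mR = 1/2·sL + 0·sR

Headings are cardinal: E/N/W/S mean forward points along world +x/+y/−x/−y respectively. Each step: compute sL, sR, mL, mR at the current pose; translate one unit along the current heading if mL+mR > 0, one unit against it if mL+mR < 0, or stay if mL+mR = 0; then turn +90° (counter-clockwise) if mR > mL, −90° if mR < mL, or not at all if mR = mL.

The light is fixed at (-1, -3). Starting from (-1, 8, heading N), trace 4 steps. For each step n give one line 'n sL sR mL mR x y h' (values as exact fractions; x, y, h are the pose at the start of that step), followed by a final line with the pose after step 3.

n=0: pose=(-1,8,N); sL=9/17, sR=9/17; mL=0, mR=9/34; mL+mR=9/34 → advance +1; mR−mL=9/34 → turn +1·90°
n=1: pose=(-1,9,W); sL=18/25, sR=90/173; mL=864/4325, mR=9/25; mL+mR=2421/4325 → advance +1; mR−mL=693/4325 → turn +1·90°
n=2: pose=(-2,9,S); sL=9/10, sR=45/52; mL=9/260, mR=9/20; mL+mR=63/130 → advance +1; mR−mL=27/65 → turn +1·90°
n=3: pose=(-2,8,E); sL=18/29, sR=90/101; mL=-792/2929, mR=9/29; mL+mR=117/2929 → advance +1; mR−mL=1701/2929 → turn +1·90°

0 9/17 9/17 0 9/34 -1 8 N
1 18/25 90/173 864/4325 9/25 -1 9 W
2 9/10 45/52 9/260 9/20 -2 9 S
3 18/29 90/101 -792/2929 9/29 -2 8 E
final -1 8 N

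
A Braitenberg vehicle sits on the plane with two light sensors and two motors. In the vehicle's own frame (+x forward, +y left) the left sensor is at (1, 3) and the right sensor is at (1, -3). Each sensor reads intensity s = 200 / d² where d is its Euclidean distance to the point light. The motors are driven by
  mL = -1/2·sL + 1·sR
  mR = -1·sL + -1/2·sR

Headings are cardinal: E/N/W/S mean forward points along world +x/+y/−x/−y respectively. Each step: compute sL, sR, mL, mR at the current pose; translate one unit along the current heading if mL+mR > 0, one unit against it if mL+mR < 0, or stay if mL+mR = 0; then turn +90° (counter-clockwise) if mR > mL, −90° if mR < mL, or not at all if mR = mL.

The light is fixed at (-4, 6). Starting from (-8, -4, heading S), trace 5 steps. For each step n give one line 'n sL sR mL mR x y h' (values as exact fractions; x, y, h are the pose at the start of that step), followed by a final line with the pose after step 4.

0 100/61 20/17 370/1037 -2310/1037 -8 -4 S
1 200/169 200/61 27700/10309 -29100/10309 -8 -3 W
2 2 25/8 17/8 -57/16 -7 -3 N
3 200/53 200/173 -6700/9169 -39900/9169 -7 -4 E
4 100/61 20/17 370/1037 -2310/1037 -8 -4 S
final -8 -3 W

n=0: pose=(-8,-4,S); sL=100/61, sR=20/17; mL=370/1037, mR=-2310/1037; mL+mR=-1940/1037 → advance -1; mR−mL=-2680/1037 → turn -1·90°
n=1: pose=(-8,-3,W); sL=200/169, sR=200/61; mL=27700/10309, mR=-29100/10309; mL+mR=-1400/10309 → advance -1; mR−mL=-56800/10309 → turn -1·90°
n=2: pose=(-7,-3,N); sL=2, sR=25/8; mL=17/8, mR=-57/16; mL+mR=-23/16 → advance -1; mR−mL=-91/16 → turn -1·90°
n=3: pose=(-7,-4,E); sL=200/53, sR=200/173; mL=-6700/9169, mR=-39900/9169; mL+mR=-46600/9169 → advance -1; mR−mL=-33200/9169 → turn -1·90°
n=4: pose=(-8,-4,S); sL=100/61, sR=20/17; mL=370/1037, mR=-2310/1037; mL+mR=-1940/1037 → advance -1; mR−mL=-2680/1037 → turn -1·90°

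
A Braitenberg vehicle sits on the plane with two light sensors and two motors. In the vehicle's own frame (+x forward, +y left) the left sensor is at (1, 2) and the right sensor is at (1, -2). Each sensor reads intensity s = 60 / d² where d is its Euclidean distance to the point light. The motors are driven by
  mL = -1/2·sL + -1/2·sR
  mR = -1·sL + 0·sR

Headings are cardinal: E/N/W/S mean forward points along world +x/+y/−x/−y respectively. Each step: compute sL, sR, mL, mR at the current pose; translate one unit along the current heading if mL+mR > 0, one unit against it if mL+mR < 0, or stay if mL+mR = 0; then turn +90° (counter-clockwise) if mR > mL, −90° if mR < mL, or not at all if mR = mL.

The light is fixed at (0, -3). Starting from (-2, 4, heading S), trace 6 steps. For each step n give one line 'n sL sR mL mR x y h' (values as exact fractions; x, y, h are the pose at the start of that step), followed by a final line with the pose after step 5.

n=0: pose=(-2,4,S); sL=5/3, sR=15/13; mL=-55/39, mR=-5/3; mL+mR=-40/13 → advance -1; mR−mL=-10/39 → turn -1·90°
n=1: pose=(-2,5,W); sL=4/3, sR=60/109; mL=-308/327, mR=-4/3; mL+mR=-248/109 → advance -1; mR−mL=-128/327 → turn -1·90°
n=2: pose=(-1,5,N); sL=2/3, sR=30/41; mL=-86/123, mR=-2/3; mL+mR=-56/41 → advance -1; mR−mL=4/123 → turn +1·90°
n=3: pose=(-1,4,W); sL=60/29, sR=12/17; mL=-684/493, mR=-60/29; mL+mR=-1704/493 → advance -1; mR−mL=-336/493 → turn -1·90°
n=4: pose=(0,4,N); sL=15/17, sR=15/17; mL=-15/17, mR=-15/17; mL+mR=-30/17 → advance -1; mR−mL=0 → turn +0·90°
n=5: pose=(0,3,N); sL=60/53, sR=60/53; mL=-60/53, mR=-60/53; mL+mR=-120/53 → advance -1; mR−mL=0 → turn +0·90°

0 5/3 15/13 -55/39 -5/3 -2 4 S
1 4/3 60/109 -308/327 -4/3 -2 5 W
2 2/3 30/41 -86/123 -2/3 -1 5 N
3 60/29 12/17 -684/493 -60/29 -1 4 W
4 15/17 15/17 -15/17 -15/17 0 4 N
5 60/53 60/53 -60/53 -60/53 0 3 N
final 0 2 N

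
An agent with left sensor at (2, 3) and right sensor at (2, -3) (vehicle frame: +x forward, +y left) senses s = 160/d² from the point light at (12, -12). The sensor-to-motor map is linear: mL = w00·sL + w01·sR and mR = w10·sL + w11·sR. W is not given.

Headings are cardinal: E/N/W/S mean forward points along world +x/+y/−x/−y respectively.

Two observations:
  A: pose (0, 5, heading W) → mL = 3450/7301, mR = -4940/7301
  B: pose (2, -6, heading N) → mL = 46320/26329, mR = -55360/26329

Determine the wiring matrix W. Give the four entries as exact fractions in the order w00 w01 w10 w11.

1/2 1 -1 -1

obs A: pose=(0,5,W) → sL=20/49, sR=40/149, mL=3450/7301, mR=-4940/7301
obs B: pose=(2,-6,N) → sL=160/233, sR=160/113, mL=46320/26329, mR=-55360/26329
sensor matrix S = [[20/49, 40/149], [160/233, 160/113]]; det S = 75657600/192228029
solve [mL_A; mL_B] = S·[w00; w01] and [mR_A; mR_B] = S·[w10; w11]:
  w00 = 1/2, w01 = 1, w10 = -1, w11 = -1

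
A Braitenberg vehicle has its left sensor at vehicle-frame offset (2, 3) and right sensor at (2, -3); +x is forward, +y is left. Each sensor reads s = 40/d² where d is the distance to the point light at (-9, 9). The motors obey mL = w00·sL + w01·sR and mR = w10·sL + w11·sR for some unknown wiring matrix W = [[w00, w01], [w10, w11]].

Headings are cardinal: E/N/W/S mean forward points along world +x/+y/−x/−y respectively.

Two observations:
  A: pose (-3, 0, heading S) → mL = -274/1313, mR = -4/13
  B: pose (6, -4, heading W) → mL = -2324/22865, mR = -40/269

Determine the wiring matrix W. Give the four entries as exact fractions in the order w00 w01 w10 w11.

obs A: pose=(-3,0,S) → sL=20/101, sR=4/13, mL=-274/1313, mR=-4/13
obs B: pose=(6,-4,W) → sL=8/85, sR=40/269, mL=-2324/22865, mR=-40/269
sensor matrix S = [[20/101, 4/13], [8/85, 40/269]]; det S = 14592/30021745
solve [mL_A; mL_B] = S·[w00; w01] and [mR_A; mR_B] = S·[w10; w11]:
  w00 = 1/2, w01 = -1, w10 = 0, w11 = -1

1/2 -1 0 -1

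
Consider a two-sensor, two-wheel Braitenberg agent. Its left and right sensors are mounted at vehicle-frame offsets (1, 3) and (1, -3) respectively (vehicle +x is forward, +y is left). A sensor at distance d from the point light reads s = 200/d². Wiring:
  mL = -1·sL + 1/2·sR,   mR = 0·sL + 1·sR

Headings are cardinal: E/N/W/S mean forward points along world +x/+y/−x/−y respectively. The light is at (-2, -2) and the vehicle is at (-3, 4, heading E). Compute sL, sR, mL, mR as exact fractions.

200/81 200/9 700/81 200/9

left sensor world pos  = (-2, 7); dL² = 81
right sensor world pos = (-2, 1); dR² = 9
sL = 200/81 = 200/81
sR = 200/9 = 200/9
mL = -1·sL + 1/2·sR = 700/81
mR = 0·sL + 1·sR = 200/9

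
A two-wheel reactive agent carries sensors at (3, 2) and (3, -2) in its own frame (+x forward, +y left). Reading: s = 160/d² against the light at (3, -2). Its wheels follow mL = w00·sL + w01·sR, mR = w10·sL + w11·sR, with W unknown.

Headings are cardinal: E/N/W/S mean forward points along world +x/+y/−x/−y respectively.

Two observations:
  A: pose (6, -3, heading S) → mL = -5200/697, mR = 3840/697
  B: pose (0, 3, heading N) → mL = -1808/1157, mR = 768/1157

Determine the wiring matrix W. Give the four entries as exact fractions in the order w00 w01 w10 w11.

1/2 -1 -1 1

obs A: pose=(6,-3,S) → sL=160/41, sR=160/17, mL=-5200/697, mR=3840/697
obs B: pose=(0,3,N) → sL=160/89, sR=32/13, mL=-1808/1157, mR=768/1157
sensor matrix S = [[160/41, 160/17], [160/89, 32/13]]; det S = -5898240/806429
solve [mL_A; mL_B] = S·[w00; w01] and [mR_A; mR_B] = S·[w10; w11]:
  w00 = 1/2, w01 = -1, w10 = -1, w11 = 1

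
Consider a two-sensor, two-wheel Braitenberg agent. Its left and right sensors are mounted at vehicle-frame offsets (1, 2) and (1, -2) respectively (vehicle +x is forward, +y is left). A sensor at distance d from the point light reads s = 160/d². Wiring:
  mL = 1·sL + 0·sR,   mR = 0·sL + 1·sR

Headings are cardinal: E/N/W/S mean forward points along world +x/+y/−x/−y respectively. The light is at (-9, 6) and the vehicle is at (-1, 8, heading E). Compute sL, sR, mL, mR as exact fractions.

left sensor world pos  = (0, 10); dL² = 97
right sensor world pos = (0, 6); dR² = 81
sL = 160/97 = 160/97
sR = 160/81 = 160/81
mL = 1·sL + 0·sR = 160/97
mR = 0·sL + 1·sR = 160/81

160/97 160/81 160/97 160/81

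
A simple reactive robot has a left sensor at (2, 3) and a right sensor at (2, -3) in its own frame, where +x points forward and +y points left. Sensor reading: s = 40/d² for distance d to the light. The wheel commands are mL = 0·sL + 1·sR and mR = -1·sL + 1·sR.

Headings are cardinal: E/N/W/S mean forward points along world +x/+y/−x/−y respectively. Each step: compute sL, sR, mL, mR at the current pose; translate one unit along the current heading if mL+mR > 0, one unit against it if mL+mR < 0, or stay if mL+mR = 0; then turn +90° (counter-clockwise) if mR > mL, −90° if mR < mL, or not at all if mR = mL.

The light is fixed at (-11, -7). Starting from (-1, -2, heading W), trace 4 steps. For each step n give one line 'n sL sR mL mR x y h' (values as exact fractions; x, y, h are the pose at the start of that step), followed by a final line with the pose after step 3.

0 10/17 5/16 5/16 -75/272 -1 -2 W
1 8/17 40/193 40/193 -864/3281 -2 -2 N
2 4/17 20/61 20/61 96/1037 -2 -3 E
3 40/173 40/53 40/53 4800/9169 -1 -3 S
final -1 -4 W

n=0: pose=(-1,-2,W); sL=10/17, sR=5/16; mL=5/16, mR=-75/272; mL+mR=5/136 → advance +1; mR−mL=-10/17 → turn -1·90°
n=1: pose=(-2,-2,N); sL=8/17, sR=40/193; mL=40/193, mR=-864/3281; mL+mR=-184/3281 → advance -1; mR−mL=-8/17 → turn -1·90°
n=2: pose=(-2,-3,E); sL=4/17, sR=20/61; mL=20/61, mR=96/1037; mL+mR=436/1037 → advance +1; mR−mL=-4/17 → turn -1·90°
n=3: pose=(-1,-3,S); sL=40/173, sR=40/53; mL=40/53, mR=4800/9169; mL+mR=11720/9169 → advance +1; mR−mL=-40/173 → turn -1·90°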